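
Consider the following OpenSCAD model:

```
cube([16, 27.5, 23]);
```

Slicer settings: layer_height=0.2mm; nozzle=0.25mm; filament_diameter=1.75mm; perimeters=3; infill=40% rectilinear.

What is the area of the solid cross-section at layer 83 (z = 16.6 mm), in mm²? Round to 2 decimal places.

440.00 mm²

At z = 16.6 mm: the cube is present — its section is the full 16×27.5 rectangle (area 440.00 mm²). Overall, the cross-section is a single solid region. Net area = 440.00 mm².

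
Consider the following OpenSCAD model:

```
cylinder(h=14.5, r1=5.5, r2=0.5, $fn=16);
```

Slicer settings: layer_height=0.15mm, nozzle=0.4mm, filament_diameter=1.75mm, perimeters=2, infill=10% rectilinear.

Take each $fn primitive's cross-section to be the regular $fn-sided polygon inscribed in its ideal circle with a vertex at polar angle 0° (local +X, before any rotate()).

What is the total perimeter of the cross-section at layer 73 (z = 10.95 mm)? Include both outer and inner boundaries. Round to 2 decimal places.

At z = 10.95 mm: the cone contributes a regular 16-gon of circumradius 1.724 (interpolated between r1=5.5 and r2=0.5 at t=0.755) (perimeter = 2·16·1.724·sin(180°/16) = 10.76 mm). Overall, the cross-section is a single solid region. Total boundary length (outer) = 10.76 mm.

10.76 mm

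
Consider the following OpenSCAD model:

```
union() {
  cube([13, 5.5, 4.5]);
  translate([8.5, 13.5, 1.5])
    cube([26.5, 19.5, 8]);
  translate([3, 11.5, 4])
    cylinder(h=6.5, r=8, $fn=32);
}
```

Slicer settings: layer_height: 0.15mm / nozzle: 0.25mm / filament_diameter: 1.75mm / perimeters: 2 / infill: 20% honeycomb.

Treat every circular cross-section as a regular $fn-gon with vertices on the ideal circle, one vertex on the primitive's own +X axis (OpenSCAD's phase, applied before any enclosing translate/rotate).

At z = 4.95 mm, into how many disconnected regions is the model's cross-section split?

1

At z = 4.95 mm: the cube does not reach this height (z outside [0, 4.5]); the 26.5×19.5 cube at (8.5, 13.5) contributes its full rectangle; the r=8 cylinder at (3, 11.5) gives a regular 32-gon of circumradius 8 (constant along its height); Merging all regions: the regions partially overlap (shared area 5.09 mm²), so overlapping operands fuse into one piece — 1 connected region. The result has 1 disconnected region.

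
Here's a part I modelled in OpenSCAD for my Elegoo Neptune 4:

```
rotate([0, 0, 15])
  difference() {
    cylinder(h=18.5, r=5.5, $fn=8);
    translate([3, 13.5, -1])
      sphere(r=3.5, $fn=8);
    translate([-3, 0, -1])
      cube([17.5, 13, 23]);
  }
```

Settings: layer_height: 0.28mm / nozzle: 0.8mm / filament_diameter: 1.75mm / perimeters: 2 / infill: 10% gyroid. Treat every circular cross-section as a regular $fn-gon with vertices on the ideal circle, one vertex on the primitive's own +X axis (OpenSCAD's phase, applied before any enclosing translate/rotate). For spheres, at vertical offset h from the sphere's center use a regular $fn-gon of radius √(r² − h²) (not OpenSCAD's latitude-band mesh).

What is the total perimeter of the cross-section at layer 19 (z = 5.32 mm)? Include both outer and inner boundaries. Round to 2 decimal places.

At z = 5.32 mm: the cylinder: section is a regular 8-gon, circumradius r=5.5 (perimeter = 2·8·5.500·sin(180°/8) = 33.68 mm); the sphere at (3, 13.5) does not reach this height (|z−center|=6.320 > r=3.5); the cube at (-3, 0) (footprint 17.5×13) is included at this height (perimeter 61.00 mm); Taking the first minus the rest: starting from the r=5.5 cylinder, the 17.5×13 cube at (-3, 0) partially overlaps it — only the 36.03 mm² overlap (of its 227.50 mm²) is removed, clipping the outline — boundary = 34.77 mm; (rotated 15° about Z; rotation is an isometry so areas/perimeters/island counts are preserved). Overall, the cross-section is a single solid region. Total boundary length (outer) = 34.77 mm.

34.77 mm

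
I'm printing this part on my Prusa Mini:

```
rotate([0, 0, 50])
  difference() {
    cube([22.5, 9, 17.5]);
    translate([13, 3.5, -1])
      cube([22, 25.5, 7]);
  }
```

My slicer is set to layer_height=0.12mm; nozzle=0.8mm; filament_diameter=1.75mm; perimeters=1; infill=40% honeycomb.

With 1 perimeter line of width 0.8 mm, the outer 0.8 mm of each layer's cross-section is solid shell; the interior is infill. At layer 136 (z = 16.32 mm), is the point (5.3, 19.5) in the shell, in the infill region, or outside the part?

At z = 16.32 mm: the cube is present — its section is the full 22.5×9 rectangle; the cube at (13, 3.5) does not reach this height (z outside [-1, 6]); Taking the first minus the rest: none of the subtracted shapes is present at this height, so the 22.5×9 cube is unchanged — 1 connected region; (whole slice rotated 50° about Z — lengths, areas and connectivity unchanged). Overall, the cross-section is a single solid region. Undo the 50° rotation: the query point maps to (18.345, 8.474) in the un-rotated model frame. The nearest boundary edge runs (22.50, 9.00)→(0.00, 9.00); distance from the point to it = 0.53 mm. The point is inside the cross-section, 0.53 mm from the nearest boundary — within the 0.8 mm shell band (1 × 0.8).

shell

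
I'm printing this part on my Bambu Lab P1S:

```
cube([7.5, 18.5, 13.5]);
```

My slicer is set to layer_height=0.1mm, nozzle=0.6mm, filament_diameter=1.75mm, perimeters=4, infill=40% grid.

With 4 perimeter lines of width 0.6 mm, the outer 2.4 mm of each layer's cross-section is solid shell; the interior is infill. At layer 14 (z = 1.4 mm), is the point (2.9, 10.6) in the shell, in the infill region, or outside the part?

At z = 1.4 mm: the cube is present — its section is the full 7.5×18.5 rectangle. Overall, the cross-section is a single solid region. The nearest boundary edge runs (0.00, 18.50)→(0.00, 0.00); distance from the point to it = 2.90 mm. The point is inside the cross-section and 2.90 mm from the nearest boundary — more than the 2.4 mm shell width (4 × 0.6), so it's in the infill interior.

infill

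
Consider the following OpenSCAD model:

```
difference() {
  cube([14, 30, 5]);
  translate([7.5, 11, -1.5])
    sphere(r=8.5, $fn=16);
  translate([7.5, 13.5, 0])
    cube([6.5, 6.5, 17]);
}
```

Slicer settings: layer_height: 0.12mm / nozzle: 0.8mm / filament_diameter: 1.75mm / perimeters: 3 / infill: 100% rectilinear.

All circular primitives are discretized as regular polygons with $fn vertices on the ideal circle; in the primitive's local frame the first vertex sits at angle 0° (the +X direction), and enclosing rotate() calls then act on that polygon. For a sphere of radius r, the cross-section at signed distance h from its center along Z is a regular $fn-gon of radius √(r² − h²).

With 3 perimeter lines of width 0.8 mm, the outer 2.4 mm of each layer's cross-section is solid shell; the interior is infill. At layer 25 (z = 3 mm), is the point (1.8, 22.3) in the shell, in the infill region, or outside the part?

shell

At z = 3 mm: the 14×30 cube contributes its full rectangle; the r=8.5 sphere at (7.5, 11) slices to a regular 16-gon of circumradius 7.211 (√(r²−h²) with h=4.5 from center); the cube at (7.5, 13.5) is present — its section is the full 6.5×6.5 rectangle; Subtracting the remaining from the first: starting from the 14×30 cube, the r=8.5 sphere at (7.5, 11) partially overlaps it — only the 156.75 mm² overlap (of its 159.20 mm²) is removed, clipping the outline; the 6.5×6.5 cube at (7.5, 13.5) partially overlaps it — only the 19.93 mm² overlap (of its 42.25 mm²) is removed, clipping the outline — 1 connected region. Overall, the cross-section is a single solid region. The nearest boundary edge runs (0.00, 0.00)→(0.00, 30.00); distance from the point to it = 1.80 mm. The point is inside the cross-section, 1.80 mm from the nearest boundary — within the 2.4 mm shell band (3 × 0.8).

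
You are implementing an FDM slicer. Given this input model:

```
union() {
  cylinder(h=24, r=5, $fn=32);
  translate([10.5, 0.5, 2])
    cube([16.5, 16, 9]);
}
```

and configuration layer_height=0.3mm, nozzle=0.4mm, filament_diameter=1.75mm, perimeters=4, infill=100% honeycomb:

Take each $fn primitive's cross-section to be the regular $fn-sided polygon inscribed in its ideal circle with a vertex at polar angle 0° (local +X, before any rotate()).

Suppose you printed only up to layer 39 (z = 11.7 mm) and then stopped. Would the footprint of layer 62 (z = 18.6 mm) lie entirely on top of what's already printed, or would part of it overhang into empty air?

entirely on top

Compare the two slices. At z = 11.7: the cylinder: section is a regular 32-gon, circumradius r=5 (area = (32/2)·5.000²·sin(360°/32) = 78.04 mm²); the cube at (10.5, 0.5) is not intersected at this z (z outside [2, 11]); Merging all regions: only the r=5 cylinder is present, so the union is just that shape — area = 78.04 mm². At z = 18.6: the r=5 cylinder gives a regular 32-gon of circumradius 5 (constant along its height) (area = (32/2)·5.000²·sin(360°/32) = 78.04 mm²); the cube at (10.5, 0.5) is not intersected at this z (z outside [2, 11]); Taking the union: only the r=5 cylinder is present, so the union is just that shape — area = 78.04 mm². Checking containment: the cross-section at z = 18.6 is a subset of the cross-section at z = 11.7.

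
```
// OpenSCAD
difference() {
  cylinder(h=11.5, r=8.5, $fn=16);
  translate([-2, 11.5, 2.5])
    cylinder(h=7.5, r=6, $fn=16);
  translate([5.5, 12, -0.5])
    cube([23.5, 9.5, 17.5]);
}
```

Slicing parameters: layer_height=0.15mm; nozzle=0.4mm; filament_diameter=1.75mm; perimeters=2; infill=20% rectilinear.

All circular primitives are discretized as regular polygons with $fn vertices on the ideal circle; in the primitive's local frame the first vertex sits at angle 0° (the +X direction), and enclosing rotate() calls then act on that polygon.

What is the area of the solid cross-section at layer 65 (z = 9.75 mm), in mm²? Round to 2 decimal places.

206.64 mm²

At z = 9.75 mm: the cylinder: section is a regular 16-gon, circumradius r=8.5 (area = (16/2)·8.500²·sin(360°/16) = 221.19 mm²); the r=6 cylinder at (-2, 11.5) gives a regular 16-gon of circumradius 6 (constant along its height) (area = (16/2)·6.000²·sin(360°/16) = 110.21 mm²); the 23.5×9.5 cube at (5.5, 12) contributes its full rectangle (area 223.25 mm²); Subtracting the remaining from the first: starting from the r=8.5 cylinder (221.19 mm²), the r=6 cylinder at (-2, 11.5) partially overlaps it — only the 14.55 mm² overlap (of its 110.21 mm²) is removed, clipping the outline; the 23.5×9.5 cube at (5.5, 12) misses the remaining region (no effect) — area = 206.64 mm². Overall, the cross-section is a single solid region. Net area = 206.64 mm².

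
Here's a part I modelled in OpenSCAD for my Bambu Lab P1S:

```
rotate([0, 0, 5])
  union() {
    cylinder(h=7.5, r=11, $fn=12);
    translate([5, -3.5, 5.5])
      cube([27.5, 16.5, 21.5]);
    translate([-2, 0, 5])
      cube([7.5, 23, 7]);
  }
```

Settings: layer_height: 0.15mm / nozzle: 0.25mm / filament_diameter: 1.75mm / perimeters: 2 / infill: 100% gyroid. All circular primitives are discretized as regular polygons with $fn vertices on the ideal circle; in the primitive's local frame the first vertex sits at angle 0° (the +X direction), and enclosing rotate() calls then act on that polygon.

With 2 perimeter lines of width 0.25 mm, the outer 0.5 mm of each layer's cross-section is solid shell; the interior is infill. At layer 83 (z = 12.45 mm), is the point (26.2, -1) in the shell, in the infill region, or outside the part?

shell

At z = 12.45 mm: the cylinder is not intersected at this z (z outside [0, 7.5]); the cube at (5, -3.5) (footprint 27.5×16.5) is included at this height; the cube at (-2, 0) is absent (z outside [5, 12]); Taking the union: only the 27.5×16.5 cube at (5, -3.5) is present, so the union is just that shape — 1 connected region; (whole slice rotated 5° about Z — lengths, areas and connectivity unchanged). Overall, the cross-section is a single solid region. Undo the 5° rotation: the query point maps to (26.013, -3.280) in the un-rotated model frame. The nearest boundary edge runs (5.00, -3.50)→(32.50, -3.50); distance from the point to it = 0.22 mm. The point is inside the cross-section, 0.22 mm from the nearest boundary — within the 0.5 mm shell band (2 × 0.25).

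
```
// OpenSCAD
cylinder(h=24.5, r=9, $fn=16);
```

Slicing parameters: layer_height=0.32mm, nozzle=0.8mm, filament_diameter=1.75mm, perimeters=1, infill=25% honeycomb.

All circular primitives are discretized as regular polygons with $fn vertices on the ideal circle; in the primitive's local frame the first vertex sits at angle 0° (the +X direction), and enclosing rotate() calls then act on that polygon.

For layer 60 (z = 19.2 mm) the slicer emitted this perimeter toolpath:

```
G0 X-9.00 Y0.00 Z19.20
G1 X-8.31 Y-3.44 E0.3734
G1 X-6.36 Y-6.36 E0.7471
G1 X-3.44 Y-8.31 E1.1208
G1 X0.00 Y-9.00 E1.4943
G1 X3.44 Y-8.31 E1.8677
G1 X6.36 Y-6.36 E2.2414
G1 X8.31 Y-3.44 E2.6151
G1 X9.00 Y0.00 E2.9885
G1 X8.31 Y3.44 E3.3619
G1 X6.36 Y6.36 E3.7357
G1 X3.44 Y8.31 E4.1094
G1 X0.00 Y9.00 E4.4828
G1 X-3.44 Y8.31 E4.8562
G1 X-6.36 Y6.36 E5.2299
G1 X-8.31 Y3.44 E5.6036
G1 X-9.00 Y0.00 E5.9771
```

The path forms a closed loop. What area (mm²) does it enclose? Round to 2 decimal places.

247.73 mm²

Apply the shoelace formula to the sequence of (X, Y) vertices; enclosed area = 247.73 mm².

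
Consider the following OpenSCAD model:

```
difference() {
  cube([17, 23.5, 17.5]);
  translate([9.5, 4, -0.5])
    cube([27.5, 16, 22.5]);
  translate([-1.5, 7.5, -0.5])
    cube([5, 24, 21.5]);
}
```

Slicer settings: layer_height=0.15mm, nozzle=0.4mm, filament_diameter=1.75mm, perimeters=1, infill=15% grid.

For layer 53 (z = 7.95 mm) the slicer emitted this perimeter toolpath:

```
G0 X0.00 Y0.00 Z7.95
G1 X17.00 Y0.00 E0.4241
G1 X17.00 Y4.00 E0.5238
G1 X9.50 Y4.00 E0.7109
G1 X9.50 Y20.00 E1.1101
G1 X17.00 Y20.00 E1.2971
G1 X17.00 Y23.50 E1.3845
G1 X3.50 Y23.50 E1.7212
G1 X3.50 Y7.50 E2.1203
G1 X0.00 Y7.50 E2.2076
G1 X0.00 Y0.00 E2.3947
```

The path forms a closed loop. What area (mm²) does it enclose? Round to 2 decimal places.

Apply the shoelace formula to the sequence of (X, Y) vertices; enclosed area = 223.50 mm².

223.50 mm²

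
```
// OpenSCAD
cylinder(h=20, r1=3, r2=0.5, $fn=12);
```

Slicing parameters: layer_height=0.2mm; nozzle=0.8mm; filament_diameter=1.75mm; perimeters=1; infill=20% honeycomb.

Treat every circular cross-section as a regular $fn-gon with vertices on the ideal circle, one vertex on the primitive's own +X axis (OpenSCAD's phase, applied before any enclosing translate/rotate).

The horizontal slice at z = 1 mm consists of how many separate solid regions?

1

At z = 1 mm: the cone contributes a regular 12-gon of circumradius 2.875 (interpolated between r1=3 and r2=0.5 at t=0.050). The result has 1 disconnected region.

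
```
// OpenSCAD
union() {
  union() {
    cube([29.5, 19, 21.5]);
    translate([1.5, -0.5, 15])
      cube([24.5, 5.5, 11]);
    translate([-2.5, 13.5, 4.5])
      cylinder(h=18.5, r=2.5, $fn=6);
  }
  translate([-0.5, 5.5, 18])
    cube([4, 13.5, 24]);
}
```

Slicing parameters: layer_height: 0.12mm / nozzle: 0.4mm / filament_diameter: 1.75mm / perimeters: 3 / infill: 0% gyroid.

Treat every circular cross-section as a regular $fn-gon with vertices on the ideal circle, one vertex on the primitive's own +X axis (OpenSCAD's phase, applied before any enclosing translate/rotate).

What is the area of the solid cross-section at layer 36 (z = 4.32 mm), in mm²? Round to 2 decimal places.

560.50 mm²

At z = 4.32 mm: the cube (footprint 29.5×19) is included at this height (area 560.50 mm²); the cube at (1.5, -0.5) is not intersected at this z (z outside [15, 26]); the cylinder at (-2.5, 13.5) does not reach this height (z outside [4.5, 23]); Combining (union): only the 29.5×19 cube is present, so the union is just that shape — area = 560.50 mm²; the cube at (-0.5, 5.5) does not reach this height (z outside [18, 42]); Taking the union: only that combined region is present, so the union is just that shape — area = 560.50 mm². Overall, the cross-section is a single solid region. Net area = 560.50 mm².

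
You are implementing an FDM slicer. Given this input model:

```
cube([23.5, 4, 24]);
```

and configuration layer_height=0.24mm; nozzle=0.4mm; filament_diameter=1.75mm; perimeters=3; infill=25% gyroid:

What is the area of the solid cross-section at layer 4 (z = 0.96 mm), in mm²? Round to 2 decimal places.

At z = 0.96 mm: the cube is present — its section is the full 23.5×4 rectangle (area 94.00 mm²). Overall, the cross-section is a single solid region. Net area = 94.00 mm².

94.00 mm²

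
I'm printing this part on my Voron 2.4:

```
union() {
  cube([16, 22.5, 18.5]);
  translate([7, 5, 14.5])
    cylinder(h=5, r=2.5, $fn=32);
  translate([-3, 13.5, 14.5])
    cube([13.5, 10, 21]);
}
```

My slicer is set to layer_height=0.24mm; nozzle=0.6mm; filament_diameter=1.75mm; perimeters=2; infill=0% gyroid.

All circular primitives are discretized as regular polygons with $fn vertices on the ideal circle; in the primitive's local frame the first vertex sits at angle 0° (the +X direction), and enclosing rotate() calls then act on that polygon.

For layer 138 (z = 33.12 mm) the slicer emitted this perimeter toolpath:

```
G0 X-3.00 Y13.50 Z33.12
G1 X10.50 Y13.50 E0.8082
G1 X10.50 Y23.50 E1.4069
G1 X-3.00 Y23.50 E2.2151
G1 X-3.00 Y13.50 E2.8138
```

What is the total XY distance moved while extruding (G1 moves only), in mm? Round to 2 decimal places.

47.00 mm

Sum the Euclidean lengths of each G1 segment: total = 47.00 mm.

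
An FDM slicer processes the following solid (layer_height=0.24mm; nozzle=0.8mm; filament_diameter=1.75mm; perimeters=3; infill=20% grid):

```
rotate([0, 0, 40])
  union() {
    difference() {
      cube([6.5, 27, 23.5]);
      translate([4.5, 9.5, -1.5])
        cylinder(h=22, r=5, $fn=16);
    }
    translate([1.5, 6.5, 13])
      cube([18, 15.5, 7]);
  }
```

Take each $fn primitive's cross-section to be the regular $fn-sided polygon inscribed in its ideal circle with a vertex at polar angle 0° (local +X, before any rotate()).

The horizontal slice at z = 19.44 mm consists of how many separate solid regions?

2

At z = 19.44 mm: the cube (footprint 6.5×27) is included at this height; the r=5 cylinder at (4.5, 9.5) gives a regular 16-gon of circumradius 5 (constant along its height); After the difference (first − rest): starting from the 6.5×27 cube, the r=5 cylinder at (4.5, 9.5) partially overlaps it — only the 56.26 mm² overlap (of its 76.54 mm²) is removed, clipping the outline — 2 connected regions; the cube at (1.5, 6.5) (footprint 18×15.5) is included at this height; Taking the union: the regions partially overlap (shared area 39.07 mm²), so overlapping operands fuse into one piece — 2 connected regions; (whole slice rotated 40° about Z — lengths, areas and connectivity unchanged). The result has 2 disconnected regions.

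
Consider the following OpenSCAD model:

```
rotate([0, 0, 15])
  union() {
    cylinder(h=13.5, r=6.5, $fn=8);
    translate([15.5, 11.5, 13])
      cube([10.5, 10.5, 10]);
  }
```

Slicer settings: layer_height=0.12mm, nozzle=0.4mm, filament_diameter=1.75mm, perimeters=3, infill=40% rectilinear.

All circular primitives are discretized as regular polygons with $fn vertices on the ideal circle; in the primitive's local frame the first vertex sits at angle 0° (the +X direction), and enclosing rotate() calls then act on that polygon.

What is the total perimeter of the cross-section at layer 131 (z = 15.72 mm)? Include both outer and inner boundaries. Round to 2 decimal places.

At z = 15.72 mm: the cylinder does not reach this height (z outside [0, 13.5]); the 10.5×10.5 cube at (15.5, 11.5) contributes its full rectangle (perimeter 42.00 mm); Merging all regions: only the 10.5×10.5 cube at (15.5, 11.5) is present, so the union is just that shape — boundary = 42.00 mm; (whole slice rotated 15° about Z — lengths, areas and connectivity unchanged). Overall, the cross-section is a single solid region. Total boundary length (outer) = 42.00 mm.

42.00 mm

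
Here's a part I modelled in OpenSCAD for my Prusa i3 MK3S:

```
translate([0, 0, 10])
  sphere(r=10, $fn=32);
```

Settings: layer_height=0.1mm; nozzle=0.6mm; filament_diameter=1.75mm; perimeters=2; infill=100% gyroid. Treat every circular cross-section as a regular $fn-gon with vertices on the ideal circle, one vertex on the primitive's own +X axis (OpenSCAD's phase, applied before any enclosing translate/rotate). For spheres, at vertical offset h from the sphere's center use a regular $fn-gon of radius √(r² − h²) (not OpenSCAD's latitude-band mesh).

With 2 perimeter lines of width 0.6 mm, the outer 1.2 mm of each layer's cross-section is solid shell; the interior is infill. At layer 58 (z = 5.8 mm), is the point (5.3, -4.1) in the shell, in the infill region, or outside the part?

infill

At z = 5.8 mm: the r=10 sphere slices to a regular 32-gon of circumradius 9.075 (√(r²−h²) with h=4.2 from center). Overall, the cross-section is a single solid region. The nearest boundary edge runs (6.42, -6.42)→(7.55, -5.04); distance from the point to it = 2.33 mm. The point is inside the cross-section and 2.33 mm from the nearest boundary — more than the 1.2 mm shell width (2 × 0.6), so it's in the infill interior.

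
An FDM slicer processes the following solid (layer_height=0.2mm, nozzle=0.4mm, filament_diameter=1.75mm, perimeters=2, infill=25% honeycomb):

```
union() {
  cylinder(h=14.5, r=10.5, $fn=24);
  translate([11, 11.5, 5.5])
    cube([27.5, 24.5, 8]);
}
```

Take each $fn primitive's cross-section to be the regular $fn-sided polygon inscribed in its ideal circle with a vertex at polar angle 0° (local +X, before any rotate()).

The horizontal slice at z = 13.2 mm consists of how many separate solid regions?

2

At z = 13.2 mm: the r=10.5 cylinder gives a regular 24-gon of circumradius 10.5 (constant along its height); the cube at (11, 11.5) is present — its section is the full 27.5×24.5 rectangle; Taking the union: the 2 present regions are separate (no shared area or edge), so areas and boundary lengths simply add and each stays a separate island — 2 connected regions. The result has 2 disconnected regions.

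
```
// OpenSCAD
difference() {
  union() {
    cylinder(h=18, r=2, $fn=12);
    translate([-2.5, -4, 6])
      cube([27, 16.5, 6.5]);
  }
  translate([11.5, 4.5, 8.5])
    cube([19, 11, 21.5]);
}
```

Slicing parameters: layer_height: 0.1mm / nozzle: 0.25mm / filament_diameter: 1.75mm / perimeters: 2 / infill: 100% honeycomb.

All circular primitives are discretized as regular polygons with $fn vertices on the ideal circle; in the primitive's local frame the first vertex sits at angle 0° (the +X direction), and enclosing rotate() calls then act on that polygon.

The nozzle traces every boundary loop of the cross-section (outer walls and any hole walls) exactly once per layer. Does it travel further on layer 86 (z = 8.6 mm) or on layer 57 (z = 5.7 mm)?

Layer 86 (z = 8.6): the cylinder: section is a regular 12-gon, circumradius r=2 (perimeter = 2·12·2.000·sin(180°/12) = 12.42 mm); the cube at (-2.5, -4) is present — its section is the full 27×16.5 rectangle (perimeter 87.00 mm); Taking the union: the r=2 cylinder lies entirely inside the 27×16.5 cube at (-2.5, -4), so the union is just the 27×16.5 cube at (-2.5, -4) — boundary = 87.00 mm; the cube at (11.5, 4.5) (footprint 19×11) is included at this height (perimeter 60.00 mm); After the difference (first − rest): starting from the result so far, the 19×11 cube at (11.5, 4.5) partially overlaps it — only the 104.00 mm² overlap (of its 209.00 mm²) is removed, clipping the outline — boundary = 87.00 mm. So its perimeter = 87.00 mm. Layer 57 (z = 5.7): the r=2 cylinder gives a regular 12-gon of circumradius 2 (constant along its height) (perimeter = 2·12·2.000·sin(180°/12) = 12.42 mm); the cube at (-2.5, -4) is not intersected at this z (z outside [6, 12.5]); Merging all regions: only the r=2 cylinder is present, so the union is just that shape — boundary = 12.42 mm; the cube at (11.5, 4.5) does not reach this height (z outside [8.5, 30]); After the difference (first − rest): none of the subtracted shapes is present at this height, so that combined region is unchanged — boundary = 12.42 mm. So its perimeter = 12.42 mm. Layer 86 is larger (87.00 vs 12.42 mm).

layer 86 (z = 8.6 mm)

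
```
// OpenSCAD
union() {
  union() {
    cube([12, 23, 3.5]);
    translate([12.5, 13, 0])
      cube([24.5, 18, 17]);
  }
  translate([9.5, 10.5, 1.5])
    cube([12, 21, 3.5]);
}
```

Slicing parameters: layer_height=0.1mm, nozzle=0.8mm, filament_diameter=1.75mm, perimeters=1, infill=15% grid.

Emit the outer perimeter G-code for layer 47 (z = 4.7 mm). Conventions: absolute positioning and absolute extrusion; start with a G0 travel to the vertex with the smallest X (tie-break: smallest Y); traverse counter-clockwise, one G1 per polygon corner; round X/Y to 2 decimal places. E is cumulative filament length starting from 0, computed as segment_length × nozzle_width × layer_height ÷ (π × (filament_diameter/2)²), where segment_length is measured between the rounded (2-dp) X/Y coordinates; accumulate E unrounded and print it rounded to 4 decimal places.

G0 X9.50 Y10.50 Z4.70
G1 X21.50 Y10.50 E0.3991
G1 X21.50 Y13.00 E0.4823
G1 X37.00 Y13.00 E0.9978
G1 X37.00 Y31.00 E1.5965
G1 X21.50 Y31.00 E2.1120
G1 X21.50 Y31.50 E2.1286
G1 X9.50 Y31.50 E2.5278
G1 X9.50 Y10.50 E3.2262

At z = 4.7 mm: the cube is not intersected at this z (z outside [0, 3.5]); the 24.5×18 cube at (12.5, 13) contributes its full rectangle; Merging all regions: only the 24.5×18 cube at (12.5, 13) is present, so the union is just that shape — 1 connected region; the cube at (9.5, 10.5) (footprint 12×21) is included at this height; Taking the union: the regions partially overlap (shared area 162.00 mm²), so overlapping operands fuse into one piece — 1 connected region. The outline is a single polygon with 8 vertices. Extrusion per mm of travel: 0.8 × 0.1 / (π × 0.875²) = 0.033260. Accumulating E over each segment gives final E = 3.2262.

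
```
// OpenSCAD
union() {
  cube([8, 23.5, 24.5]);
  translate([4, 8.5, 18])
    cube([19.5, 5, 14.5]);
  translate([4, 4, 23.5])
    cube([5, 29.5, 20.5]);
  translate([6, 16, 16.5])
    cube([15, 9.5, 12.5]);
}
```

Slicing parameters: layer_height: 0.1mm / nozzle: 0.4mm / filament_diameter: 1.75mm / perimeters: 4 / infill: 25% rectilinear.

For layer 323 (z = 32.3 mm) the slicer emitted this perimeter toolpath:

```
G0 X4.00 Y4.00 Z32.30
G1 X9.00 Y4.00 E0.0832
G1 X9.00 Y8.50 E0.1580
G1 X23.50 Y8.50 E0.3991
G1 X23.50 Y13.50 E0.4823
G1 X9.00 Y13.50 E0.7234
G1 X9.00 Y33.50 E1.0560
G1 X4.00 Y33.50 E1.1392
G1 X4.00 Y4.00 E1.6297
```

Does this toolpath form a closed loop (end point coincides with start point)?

Start point (G0): (4.00, 4.00). End point (last G1): the path returns to the start — closed.

yes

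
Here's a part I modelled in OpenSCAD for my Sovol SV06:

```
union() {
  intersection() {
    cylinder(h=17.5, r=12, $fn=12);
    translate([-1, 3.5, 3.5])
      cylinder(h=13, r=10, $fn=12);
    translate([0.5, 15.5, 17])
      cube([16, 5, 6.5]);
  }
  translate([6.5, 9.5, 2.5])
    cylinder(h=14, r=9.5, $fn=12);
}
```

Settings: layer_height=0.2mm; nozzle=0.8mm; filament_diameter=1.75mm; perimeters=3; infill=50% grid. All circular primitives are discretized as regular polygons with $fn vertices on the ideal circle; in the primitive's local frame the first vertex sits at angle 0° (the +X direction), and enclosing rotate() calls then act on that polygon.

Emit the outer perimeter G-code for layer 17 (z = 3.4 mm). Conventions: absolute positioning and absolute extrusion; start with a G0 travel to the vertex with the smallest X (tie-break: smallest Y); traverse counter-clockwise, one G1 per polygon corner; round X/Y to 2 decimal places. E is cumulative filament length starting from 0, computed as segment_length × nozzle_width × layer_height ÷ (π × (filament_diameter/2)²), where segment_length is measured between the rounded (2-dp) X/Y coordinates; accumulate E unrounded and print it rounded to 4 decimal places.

G0 X-3.00 Y9.50 Z3.40
G1 X-1.73 Y4.75 E0.3271
G1 X1.75 Y1.27 E0.6544
G1 X6.50 Y0.00 E0.9815
G1 X11.25 Y1.27 E1.3086
G1 X14.73 Y4.75 E1.6360
G1 X16.00 Y9.50 E1.9630
G1 X14.73 Y14.25 E2.2901
G1 X11.25 Y17.73 E2.6175
G1 X6.50 Y19.00 E2.9446
G1 X1.75 Y17.73 E3.2716
G1 X-1.73 Y14.25 E3.5990
G1 X-3.00 Y9.50 E3.9261

At z = 3.4 mm: the r=12 cylinder contributes a regular 12-gon of circumradius 12; the cylinder at (-1, 3.5) is not intersected at this z (z outside [3.5, 16.5]); the cube at (0.5, 15.5) is absent (z outside [17, 23.5]); Keeping only the common overlap: at least one operand is absent at this height, so nothing remains; the r=9.5 cylinder at (6.5, 9.5) contributes a regular 12-gon of circumradius 9.5; Merging all regions: only the r=9.5 cylinder at (6.5, 9.5) is present, so the union is just that shape — 1 connected region. The outline is a single polygon with 12 vertices. Extrusion per mm of travel: 0.8 × 0.2 / (π × 0.875²) = 0.066520. Accumulating E over each segment gives final E = 3.9261.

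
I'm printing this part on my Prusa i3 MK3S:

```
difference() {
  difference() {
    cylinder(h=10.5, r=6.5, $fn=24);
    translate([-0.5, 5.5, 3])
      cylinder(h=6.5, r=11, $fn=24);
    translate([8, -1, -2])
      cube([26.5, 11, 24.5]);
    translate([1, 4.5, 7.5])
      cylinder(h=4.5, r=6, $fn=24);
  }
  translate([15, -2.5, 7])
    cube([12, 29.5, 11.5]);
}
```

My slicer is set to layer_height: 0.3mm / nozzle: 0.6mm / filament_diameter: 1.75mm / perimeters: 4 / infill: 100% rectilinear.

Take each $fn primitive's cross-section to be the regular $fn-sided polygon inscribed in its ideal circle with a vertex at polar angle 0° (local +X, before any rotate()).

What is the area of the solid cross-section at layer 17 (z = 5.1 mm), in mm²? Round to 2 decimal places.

At z = 5.1 mm: the r=6.5 cylinder gives a regular 24-gon of circumradius 6.5 (constant along its height) (area = (24/2)·6.500²·sin(360°/24) = 131.22 mm²); the cylinder at (-0.5, 5.5): section is a regular 24-gon, circumradius r=11 (area = (24/2)·11.000²·sin(360°/24) = 375.81 mm²); the 26.5×11 cube at (8, -1) contributes its full rectangle (area 291.50 mm²); the cylinder at (1, 4.5) does not reach this height (z outside [7.5, 12]); After the difference (first − rest): starting from the r=6.5 cylinder (131.22 mm²), the r=11 cylinder at (-0.5, 5.5) partially overlaps it — only the 124.01 mm² overlap (of its 375.81 mm²) is removed, clipping the outline; the 26.5×11 cube at (8, -1) misses the remaining region (no effect) — area = 7.21 mm²; the cube at (15, -2.5) does not reach this height (z outside [7, 18.5]); Subtracting the remaining from the first: none of the subtracted shapes is present at this height, so the result so far is unchanged — area = 7.21 mm². Overall, the cross-section is a single solid region. Net area = 7.21 mm².

7.21 mm²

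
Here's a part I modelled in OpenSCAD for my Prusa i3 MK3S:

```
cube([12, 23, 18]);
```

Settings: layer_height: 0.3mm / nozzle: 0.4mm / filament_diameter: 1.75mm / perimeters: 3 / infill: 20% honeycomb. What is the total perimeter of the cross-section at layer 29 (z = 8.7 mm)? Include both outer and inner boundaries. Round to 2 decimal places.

70.00 mm

At z = 8.7 mm: the 12×23 cube contributes its full rectangle (perimeter 70.00 mm). Overall, the cross-section is a single solid region. Total boundary length (outer) = 70.00 mm.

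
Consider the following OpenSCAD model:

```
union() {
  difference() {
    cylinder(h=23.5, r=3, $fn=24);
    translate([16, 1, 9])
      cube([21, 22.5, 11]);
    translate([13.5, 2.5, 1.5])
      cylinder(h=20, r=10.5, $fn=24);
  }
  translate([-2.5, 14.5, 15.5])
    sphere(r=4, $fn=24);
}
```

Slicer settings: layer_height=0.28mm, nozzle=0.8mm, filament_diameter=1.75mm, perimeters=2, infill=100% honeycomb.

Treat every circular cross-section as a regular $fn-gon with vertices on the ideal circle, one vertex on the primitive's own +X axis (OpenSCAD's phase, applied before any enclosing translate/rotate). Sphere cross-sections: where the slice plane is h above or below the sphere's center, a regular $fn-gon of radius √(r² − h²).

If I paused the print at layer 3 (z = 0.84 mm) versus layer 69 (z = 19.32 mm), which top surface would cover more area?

layer 69 (z = 19.32 mm)

Layer 3 (z = 0.84): the r=3 cylinder gives a regular 24-gon of circumradius 3 (constant along its height) (area = (24/2)·3.000²·sin(360°/24) = 27.95 mm²); the cube at (16, 1) is not intersected at this z (z outside [9, 20]); the cylinder at (13.5, 2.5) is absent (z outside [1.5, 21.5]); Subtracting the remaining from the first: none of the subtracted shapes is present at this height, so the r=3 cylinder is unchanged — area = 27.95 mm²; the sphere at (-2.5, 14.5) is not intersected at this z (|z−center|=14.660 > r=4); Merging all regions: only the result so far is present, so the union is just that shape — area = 27.95 mm². So its area = 27.95 mm². Layer 69 (z = 19.32): the r=3 cylinder contributes a regular 24-gon of circumradius 3 (area = (24/2)·3.000²·sin(360°/24) = 27.95 mm²); the cube at (16, 1) is present — its section is the full 21×22.5 rectangle (area 472.50 mm²); the r=10.5 cylinder at (13.5, 2.5) gives a regular 24-gon of circumradius 10.5 (constant along its height) (area = (24/2)·10.500²·sin(360°/24) = 342.42 mm²); Taking the first minus the rest: starting from the r=3 cylinder (27.95 mm²), the 21×22.5 cube at (16, 1) misses the remaining region (no effect); the r=10.5 cylinder at (13.5, 2.5) misses the remaining region (no effect) — area = 27.95 mm²; the r=4 sphere at (-2.5, 14.5) contributes a regular 24-gon of circumradius √(4²−3.82²) = 1.186 (area = (24/2)·1.186²·sin(360°/24) = 4.37 mm²); Taking the union: the 2 present regions are separate (no shared area or edge), so areas and boundary lengths simply add and each stays a separate island — area = 32.32 mm². So its area = 32.32 mm². Layer 69 is larger (32.32 vs 27.95 mm²).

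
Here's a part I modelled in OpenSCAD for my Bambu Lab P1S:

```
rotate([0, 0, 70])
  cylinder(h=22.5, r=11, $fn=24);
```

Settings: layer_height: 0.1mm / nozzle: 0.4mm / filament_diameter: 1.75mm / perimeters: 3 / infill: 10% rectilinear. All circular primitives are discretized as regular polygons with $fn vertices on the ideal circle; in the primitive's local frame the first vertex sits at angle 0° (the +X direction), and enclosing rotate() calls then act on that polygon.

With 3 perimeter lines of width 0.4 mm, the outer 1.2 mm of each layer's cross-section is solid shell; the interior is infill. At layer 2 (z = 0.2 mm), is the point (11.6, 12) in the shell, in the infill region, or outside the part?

outside

At z = 0.2 mm: the r=11 cylinder contributes a regular 24-gon of circumradius 11; (rotated 70° about Z; rotation is an isometry so areas/perimeters/island counts are preserved). Overall, the cross-section is a single solid region. Undo the 70° rotation: the query point maps to (15.244, -6.796) in the un-rotated model frame. The nearest boundary edge runs (9.53, -5.50)→(10.63, -2.85); distance from the point to it = 5.78 mm. The point is not inside any of the regions above, so it lies outside the cross-section (5.78 mm from the nearest boundary).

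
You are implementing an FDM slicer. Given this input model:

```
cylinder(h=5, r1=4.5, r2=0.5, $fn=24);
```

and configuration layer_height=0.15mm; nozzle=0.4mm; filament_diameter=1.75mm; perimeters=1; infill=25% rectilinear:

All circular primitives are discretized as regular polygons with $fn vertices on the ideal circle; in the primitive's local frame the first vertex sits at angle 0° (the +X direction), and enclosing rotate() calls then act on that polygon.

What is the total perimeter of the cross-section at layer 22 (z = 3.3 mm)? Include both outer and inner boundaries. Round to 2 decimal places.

11.65 mm

At z = 3.3 mm: the cone: at t=0.660 of its height the radius interpolates to r₁+(r₂−r₁)t = 1.860, giving a regular 24-gon of that circumradius (perimeter = 2·24·1.860·sin(180°/24) = 11.65 mm). Overall, the cross-section is a single solid region. Total boundary length (outer) = 11.65 mm.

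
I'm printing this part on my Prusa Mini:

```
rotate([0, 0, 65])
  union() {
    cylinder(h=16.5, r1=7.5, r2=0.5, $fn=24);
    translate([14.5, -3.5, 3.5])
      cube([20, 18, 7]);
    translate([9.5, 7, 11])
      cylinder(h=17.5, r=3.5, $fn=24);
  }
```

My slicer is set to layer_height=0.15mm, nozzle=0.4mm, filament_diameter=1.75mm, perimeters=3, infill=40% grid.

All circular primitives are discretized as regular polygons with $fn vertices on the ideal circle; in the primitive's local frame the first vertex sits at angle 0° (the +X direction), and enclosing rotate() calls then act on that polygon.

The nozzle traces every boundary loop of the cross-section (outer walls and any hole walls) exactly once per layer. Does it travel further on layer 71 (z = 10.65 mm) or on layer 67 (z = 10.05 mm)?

layer 67 (z = 10.05 mm)

Layer 71 (z = 10.65): the cone (r1=7.5→r2=0.5) has section circumradius 2.982 here — a regular 24-gon (perimeter = 2·24·2.982·sin(180°/24) = 18.68 mm); the cube at (14.5, -3.5) is not intersected at this z (z outside [3.5, 10.5]); the cylinder at (9.5, 7) is absent (z outside [11, 28.5]); Merging all regions: only the cone is present, so the union is just that shape — boundary = 18.68 mm; (whole slice rotated 65° about Z — lengths, areas and connectivity unchanged). So its perimeter = 18.68 mm. Layer 67 (z = 10.05): the cone (r1=7.5→r2=0.5) has section circumradius 3.236 here — a regular 24-gon (perimeter = 2·24·3.236·sin(180°/24) = 20.28 mm); the cube at (14.5, -3.5) is present — its section is the full 20×18 rectangle (perimeter 76.00 mm); the cylinder at (9.5, 7) is absent (z outside [11, 28.5]); Merging all regions: the 2 present regions are separate (no shared area or edge), so areas and boundary lengths simply add and each stays a separate island — boundary = 96.28 mm; (whole slice rotated 65° about Z — lengths, areas and connectivity unchanged). So its perimeter = 96.28 mm. Layer 67 is larger (96.28 vs 18.68 mm).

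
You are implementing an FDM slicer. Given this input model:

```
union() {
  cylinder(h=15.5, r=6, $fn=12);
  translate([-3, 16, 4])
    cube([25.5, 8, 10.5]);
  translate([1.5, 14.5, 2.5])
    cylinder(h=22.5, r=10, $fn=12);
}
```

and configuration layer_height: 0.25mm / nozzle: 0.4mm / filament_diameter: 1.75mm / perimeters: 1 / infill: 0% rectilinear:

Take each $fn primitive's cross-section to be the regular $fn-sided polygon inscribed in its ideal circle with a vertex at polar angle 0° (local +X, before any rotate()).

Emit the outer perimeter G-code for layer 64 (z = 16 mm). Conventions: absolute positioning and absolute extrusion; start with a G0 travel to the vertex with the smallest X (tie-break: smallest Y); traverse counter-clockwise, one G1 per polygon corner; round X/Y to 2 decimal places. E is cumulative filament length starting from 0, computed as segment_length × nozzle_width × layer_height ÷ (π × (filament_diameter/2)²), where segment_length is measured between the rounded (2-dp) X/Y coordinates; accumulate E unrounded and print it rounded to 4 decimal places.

G0 X-8.50 Y14.50 Z16.00
G1 X-7.16 Y9.50 E0.2152
G1 X-3.50 Y5.84 E0.4304
G1 X1.50 Y4.50 E0.6456
G1 X6.50 Y5.84 E0.8608
G1 X10.16 Y9.50 E1.0760
G1 X11.50 Y14.50 E1.2912
G1 X10.16 Y19.50 E1.5064
G1 X6.50 Y23.16 E1.7216
G1 X1.50 Y24.50 E1.9369
G1 X-3.50 Y23.16 E2.1521
G1 X-7.16 Y19.50 E2.3673
G1 X-8.50 Y14.50 E2.5825

At z = 16 mm: the cylinder is absent (z outside [0, 15.5]); the cube at (-3, 16) is absent (z outside [4, 14.5]); the cylinder at (1.5, 14.5): section is a regular 12-gon, circumradius r=10; Merging all regions: only the r=10 cylinder at (1.5, 14.5) is present, so the union is just that shape — 1 connected region. The outline is a single polygon with 12 vertices. Extrusion per mm of travel: 0.4 × 0.25 / (π × 0.875²) = 0.041575. Accumulating E over each segment gives final E = 2.5825.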